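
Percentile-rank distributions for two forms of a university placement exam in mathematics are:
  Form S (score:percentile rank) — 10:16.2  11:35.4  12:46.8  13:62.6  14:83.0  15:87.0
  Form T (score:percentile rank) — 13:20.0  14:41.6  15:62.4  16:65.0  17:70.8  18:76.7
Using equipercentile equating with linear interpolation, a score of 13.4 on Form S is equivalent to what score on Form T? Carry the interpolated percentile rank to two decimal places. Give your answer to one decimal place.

PR of 13.4 on Form S: 62.6 + (13.4 − 13)/(14 − 13) × (83.0 − 62.6) = 70.76
On Form T, PR 70.76 falls between score 16 (PR 65.0) and 17 (PR 70.8).
Interpolate: 16 + (70.76 − 65.0)/(70.8 − 65.0) × (17 − 16) = 17.0

17.0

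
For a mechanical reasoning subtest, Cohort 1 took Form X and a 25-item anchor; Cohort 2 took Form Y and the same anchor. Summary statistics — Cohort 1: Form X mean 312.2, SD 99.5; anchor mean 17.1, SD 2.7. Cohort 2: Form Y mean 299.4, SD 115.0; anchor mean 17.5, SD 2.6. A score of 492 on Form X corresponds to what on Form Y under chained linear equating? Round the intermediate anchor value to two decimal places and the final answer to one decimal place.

497.6

Form X → anchor (Cohort 1): v = (2.7/99.5)(492 − 312.2) + 17.1 = 21.98
anchor → Form Y (Cohort 2): y = (115.0/2.6)(21.98 − 17.5) + 299.4 = 497.6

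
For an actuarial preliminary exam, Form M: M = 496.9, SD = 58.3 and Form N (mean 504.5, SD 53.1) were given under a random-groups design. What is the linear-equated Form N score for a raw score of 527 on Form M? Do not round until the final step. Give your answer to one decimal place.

531.9

Linear equating: y = (SD_Y/SD_X)(x − M_X) + M_Y
y = (53.1/58.3)(527 − 496.9) + 504.5
y = 0.910806 × 30.1 + 504.5 = 27.4153 + 504.5 = 531.9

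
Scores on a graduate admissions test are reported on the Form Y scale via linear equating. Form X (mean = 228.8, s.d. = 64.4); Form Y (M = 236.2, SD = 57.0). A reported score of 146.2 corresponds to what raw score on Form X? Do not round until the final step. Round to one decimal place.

127.1

Invert y = (SD_Y/SD_X)(x − M_X) + M_Y:
x = (SD_X/SD_Y)(y − M_Y) + M_X = (64.4/57.0)(146.2 − 236.2) + 228.8
x = 1.129825 × -90.000 + 228.8 = 127.1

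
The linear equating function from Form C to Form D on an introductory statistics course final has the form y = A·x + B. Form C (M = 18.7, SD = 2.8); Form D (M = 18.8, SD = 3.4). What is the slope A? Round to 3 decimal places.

1.214

A = SD_Y / SD_X = 3.4 / 2.8 = 1.214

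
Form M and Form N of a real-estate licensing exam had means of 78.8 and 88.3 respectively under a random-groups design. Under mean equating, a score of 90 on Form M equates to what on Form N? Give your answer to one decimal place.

Mean equating: y = x + (M_Y − M_X) = 90 + (88.3 − 78.8) = 99.5

99.5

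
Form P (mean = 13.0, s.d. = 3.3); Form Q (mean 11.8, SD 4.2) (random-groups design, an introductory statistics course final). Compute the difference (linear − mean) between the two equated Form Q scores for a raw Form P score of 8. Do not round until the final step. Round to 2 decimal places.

Mean-equated: 8 + (11.8 − 13.0) = 6.80
Linear-equated: (4.2/3.3)(8 − 13.0) + 11.8 = 5.436
Difference = 5.436 − 6.80 = -1.36

-1.36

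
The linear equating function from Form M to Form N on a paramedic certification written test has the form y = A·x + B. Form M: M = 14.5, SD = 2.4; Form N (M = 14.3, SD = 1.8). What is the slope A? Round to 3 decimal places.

A = SD_Y / SD_X = 1.8 / 2.4 = 0.750

0.750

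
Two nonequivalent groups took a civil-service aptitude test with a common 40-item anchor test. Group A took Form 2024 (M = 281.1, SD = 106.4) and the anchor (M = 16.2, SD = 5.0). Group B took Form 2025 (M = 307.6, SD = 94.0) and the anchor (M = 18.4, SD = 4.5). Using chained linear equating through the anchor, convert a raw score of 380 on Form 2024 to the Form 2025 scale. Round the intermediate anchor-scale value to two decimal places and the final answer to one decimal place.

Form 2024 → anchor (Group A): v = (5.0/106.4)(380 − 281.1) + 16.2 = 20.85
anchor → Form 2025 (Group B): y = (94.0/4.5)(20.85 − 18.4) + 307.6 = 358.8

358.8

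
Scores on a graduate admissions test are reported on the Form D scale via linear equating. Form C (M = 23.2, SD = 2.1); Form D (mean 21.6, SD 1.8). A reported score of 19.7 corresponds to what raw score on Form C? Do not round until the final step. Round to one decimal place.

Invert y = (SD_Y/SD_X)(x − M_X) + M_Y:
x = (SD_X/SD_Y)(y − M_Y) + M_X = (2.1/1.8)(19.7 − 21.6) + 23.2
x = 1.166667 × -1.900 + 23.2 = 21.0

21.0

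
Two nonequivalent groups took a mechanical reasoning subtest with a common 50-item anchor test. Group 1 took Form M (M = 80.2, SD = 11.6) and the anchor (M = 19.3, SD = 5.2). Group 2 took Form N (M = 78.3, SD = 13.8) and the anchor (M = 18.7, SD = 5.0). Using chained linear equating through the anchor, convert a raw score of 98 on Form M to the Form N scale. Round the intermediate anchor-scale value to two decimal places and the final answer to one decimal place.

Form M → anchor (Group 1): v = (5.2/11.6)(98 − 80.2) + 19.3 = 27.28
anchor → Form N (Group 2): y = (13.8/5.0)(27.28 − 18.7) + 78.3 = 102.0

102.0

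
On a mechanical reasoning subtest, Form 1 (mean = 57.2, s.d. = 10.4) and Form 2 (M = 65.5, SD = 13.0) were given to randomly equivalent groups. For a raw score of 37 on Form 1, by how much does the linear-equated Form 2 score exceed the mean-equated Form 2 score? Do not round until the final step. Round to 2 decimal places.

-5.05

Mean-equated: 37 + (65.5 − 57.2) = 45.30
Linear-equated: (13.0/10.4)(37 − 57.2) + 65.5 = 40.250
Difference = 40.250 − 45.30 = -5.05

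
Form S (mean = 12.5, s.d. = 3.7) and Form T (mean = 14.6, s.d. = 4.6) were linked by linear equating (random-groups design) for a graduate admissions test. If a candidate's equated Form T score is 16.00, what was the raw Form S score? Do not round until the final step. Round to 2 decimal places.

Invert y = (SD_Y/SD_X)(x − M_X) + M_Y:
x = (SD_X/SD_Y)(y − M_Y) + M_X = (3.7/4.6)(16.00 − 14.6) + 12.5
x = 0.804348 × 1.400 + 12.5 = 13.63

13.63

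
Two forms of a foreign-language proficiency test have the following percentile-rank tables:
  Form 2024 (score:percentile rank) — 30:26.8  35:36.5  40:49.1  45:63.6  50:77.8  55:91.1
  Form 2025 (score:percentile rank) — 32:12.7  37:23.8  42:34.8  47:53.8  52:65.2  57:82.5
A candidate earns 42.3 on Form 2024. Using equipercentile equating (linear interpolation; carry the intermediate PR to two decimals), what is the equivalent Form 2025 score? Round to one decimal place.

47.9

PR of 42.3 on Form 2024: 49.1 + (42.3 − 40)/(45 − 40) × (63.6 − 49.1) = 55.77
On Form 2025, PR 55.77 falls between score 47 (PR 53.8) and 52 (PR 65.2).
Interpolate: 47 + (55.77 − 53.8)/(65.2 − 53.8) × (52 − 47) = 47.9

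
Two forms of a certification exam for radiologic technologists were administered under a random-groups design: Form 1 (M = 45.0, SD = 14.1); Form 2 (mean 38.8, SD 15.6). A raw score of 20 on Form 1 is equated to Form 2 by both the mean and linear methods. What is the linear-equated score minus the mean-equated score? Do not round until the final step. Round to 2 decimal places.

-2.66

Mean-equated: 20 + (38.8 − 45.0) = 13.80
Linear-equated: (15.6/14.1)(20 − 45.0) + 38.8 = 11.140
Difference = 11.140 − 13.80 = -2.66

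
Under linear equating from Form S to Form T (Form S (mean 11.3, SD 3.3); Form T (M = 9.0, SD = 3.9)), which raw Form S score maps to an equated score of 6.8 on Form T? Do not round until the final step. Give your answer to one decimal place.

Invert y = (SD_Y/SD_X)(x − M_X) + M_Y:
x = (SD_X/SD_Y)(y − M_Y) + M_X = (3.3/3.9)(6.8 − 9.0) + 11.3
x = 0.846154 × -2.200 + 11.3 = 9.4

9.4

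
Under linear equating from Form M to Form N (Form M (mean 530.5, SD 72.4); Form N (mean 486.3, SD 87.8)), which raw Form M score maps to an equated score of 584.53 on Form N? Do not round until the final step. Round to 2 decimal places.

611.50

Invert y = (SD_Y/SD_X)(x − M_X) + M_Y:
x = (SD_X/SD_Y)(y − M_Y) + M_X = (72.4/87.8)(584.53 − 486.3) + 530.5
x = 0.824601 × 98.230 + 530.5 = 611.50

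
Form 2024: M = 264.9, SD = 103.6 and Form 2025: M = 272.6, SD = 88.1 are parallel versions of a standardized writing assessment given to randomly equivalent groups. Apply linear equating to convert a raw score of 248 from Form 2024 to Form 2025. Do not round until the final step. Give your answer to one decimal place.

Linear equating: y = (SD_Y/SD_X)(x − M_X) + M_Y
y = (88.1/103.6)(248 − 264.9) + 272.6
y = 0.850386 × -16.9 + 272.6 = -14.3715 + 272.6 = 258.2

258.2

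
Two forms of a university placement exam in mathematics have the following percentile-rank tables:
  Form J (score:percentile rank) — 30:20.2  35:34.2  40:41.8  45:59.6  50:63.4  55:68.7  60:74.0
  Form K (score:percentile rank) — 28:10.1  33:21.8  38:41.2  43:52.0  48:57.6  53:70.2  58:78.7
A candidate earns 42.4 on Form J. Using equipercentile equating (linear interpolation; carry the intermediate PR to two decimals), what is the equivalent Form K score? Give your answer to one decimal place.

PR of 42.4 on Form J: 41.8 + (42.4 − 40)/(45 − 40) × (59.6 − 41.8) = 50.34
On Form K, PR 50.34 falls between score 38 (PR 41.2) and 43 (PR 52.0).
Interpolate: 38 + (50.34 − 41.2)/(52.0 − 41.2) × (43 − 38) = 42.2

42.2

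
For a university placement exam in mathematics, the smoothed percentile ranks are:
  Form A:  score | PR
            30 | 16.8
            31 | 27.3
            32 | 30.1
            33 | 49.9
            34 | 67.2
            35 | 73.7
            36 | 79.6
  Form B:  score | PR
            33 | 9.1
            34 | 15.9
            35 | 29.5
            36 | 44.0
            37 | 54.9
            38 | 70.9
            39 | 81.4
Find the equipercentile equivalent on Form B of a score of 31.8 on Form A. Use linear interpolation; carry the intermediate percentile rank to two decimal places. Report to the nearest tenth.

35.0

PR of 31.8 on Form A: 27.3 + (31.8 − 31)/(32 − 31) × (30.1 − 27.3) = 29.54
On Form B, PR 29.54 falls between score 35 (PR 29.5) and 36 (PR 44.0).
Interpolate: 35 + (29.54 − 29.5)/(44.0 − 29.5) × (36 − 35) = 35.0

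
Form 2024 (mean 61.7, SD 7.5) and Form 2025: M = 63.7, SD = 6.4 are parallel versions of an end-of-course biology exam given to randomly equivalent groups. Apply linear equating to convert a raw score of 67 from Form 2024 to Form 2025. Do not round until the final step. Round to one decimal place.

68.2

Linear equating: y = (SD_Y/SD_X)(x − M_X) + M_Y
y = (6.4/7.5)(67 − 61.7) + 63.7
y = 0.853333 × 5.3 + 63.7 = 4.5227 + 63.7 = 68.2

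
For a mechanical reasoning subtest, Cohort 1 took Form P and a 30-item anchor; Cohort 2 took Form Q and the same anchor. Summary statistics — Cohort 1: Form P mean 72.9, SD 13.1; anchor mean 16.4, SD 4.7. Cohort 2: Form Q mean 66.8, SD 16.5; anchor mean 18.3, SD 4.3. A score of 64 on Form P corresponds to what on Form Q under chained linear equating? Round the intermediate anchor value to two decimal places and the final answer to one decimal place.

Form P → anchor (Cohort 1): v = (4.7/13.1)(64 − 72.9) + 16.4 = 13.21
anchor → Form Q (Cohort 2): y = (16.5/4.3)(13.21 − 18.3) + 66.8 = 47.3

47.3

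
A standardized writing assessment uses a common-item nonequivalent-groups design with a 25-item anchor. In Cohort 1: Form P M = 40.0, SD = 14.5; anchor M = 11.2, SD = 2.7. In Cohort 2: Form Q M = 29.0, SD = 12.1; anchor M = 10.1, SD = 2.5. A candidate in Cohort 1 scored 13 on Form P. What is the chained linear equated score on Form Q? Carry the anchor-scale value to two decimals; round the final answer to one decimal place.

Form P → anchor (Cohort 1): v = (2.7/14.5)(13 − 40.0) + 11.2 = 6.17
anchor → Form Q (Cohort 2): y = (12.1/2.5)(6.17 − 10.1) + 29.0 = 10.0

10.0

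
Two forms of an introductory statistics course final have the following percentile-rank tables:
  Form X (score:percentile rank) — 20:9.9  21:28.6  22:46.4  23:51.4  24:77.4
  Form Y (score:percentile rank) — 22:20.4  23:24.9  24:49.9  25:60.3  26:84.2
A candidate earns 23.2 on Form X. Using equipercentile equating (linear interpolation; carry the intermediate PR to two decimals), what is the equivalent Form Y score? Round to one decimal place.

PR of 23.2 on Form X: 51.4 + (23.2 − 23)/(24 − 23) × (77.4 − 51.4) = 56.60
On Form Y, PR 56.60 falls between score 24 (PR 49.9) and 25 (PR 60.3).
Interpolate: 24 + (56.60 − 49.9)/(60.3 − 49.9) × (25 − 24) = 24.6

24.6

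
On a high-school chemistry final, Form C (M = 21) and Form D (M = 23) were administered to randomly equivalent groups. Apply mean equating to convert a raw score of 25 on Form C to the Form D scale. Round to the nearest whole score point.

27

Mean equating: y = x + (M_Y − M_X) = 25 + (23 − 21) = 27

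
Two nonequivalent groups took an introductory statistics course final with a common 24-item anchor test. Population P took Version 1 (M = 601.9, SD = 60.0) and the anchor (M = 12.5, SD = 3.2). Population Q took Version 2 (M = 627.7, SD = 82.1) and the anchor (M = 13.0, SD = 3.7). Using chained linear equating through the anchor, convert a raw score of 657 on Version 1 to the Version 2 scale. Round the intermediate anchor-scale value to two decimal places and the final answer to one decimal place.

Version 1 → anchor (Population P): v = (3.2/60.0)(657 − 601.9) + 12.5 = 15.44
anchor → Version 2 (Population Q): y = (82.1/3.7)(15.44 − 13.0) + 627.7 = 681.8

681.8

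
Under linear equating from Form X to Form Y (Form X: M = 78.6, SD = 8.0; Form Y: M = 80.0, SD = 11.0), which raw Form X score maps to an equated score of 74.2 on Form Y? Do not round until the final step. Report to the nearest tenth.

Invert y = (SD_Y/SD_X)(x − M_X) + M_Y:
x = (SD_X/SD_Y)(y − M_Y) + M_X = (8.0/11.0)(74.2 − 80.0) + 78.6
x = 0.727273 × -5.800 + 78.6 = 74.4

74.4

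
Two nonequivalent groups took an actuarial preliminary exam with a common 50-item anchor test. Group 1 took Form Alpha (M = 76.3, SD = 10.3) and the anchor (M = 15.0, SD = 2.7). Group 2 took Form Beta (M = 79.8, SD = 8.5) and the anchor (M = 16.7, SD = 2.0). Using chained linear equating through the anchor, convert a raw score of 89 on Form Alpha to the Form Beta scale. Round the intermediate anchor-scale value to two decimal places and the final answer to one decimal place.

86.7

Form Alpha → anchor (Group 1): v = (2.7/10.3)(89 − 76.3) + 15.0 = 18.33
anchor → Form Beta (Group 2): y = (8.5/2.0)(18.33 − 16.7) + 79.8 = 86.7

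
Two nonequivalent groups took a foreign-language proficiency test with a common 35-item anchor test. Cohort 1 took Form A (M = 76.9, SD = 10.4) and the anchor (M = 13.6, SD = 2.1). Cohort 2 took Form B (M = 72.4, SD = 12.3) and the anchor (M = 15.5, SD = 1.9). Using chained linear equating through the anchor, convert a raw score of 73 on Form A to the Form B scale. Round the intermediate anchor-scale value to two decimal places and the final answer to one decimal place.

55.0

Form A → anchor (Cohort 1): v = (2.1/10.4)(73 − 76.9) + 13.6 = 12.81
anchor → Form B (Cohort 2): y = (12.3/1.9)(12.81 − 15.5) + 72.4 = 55.0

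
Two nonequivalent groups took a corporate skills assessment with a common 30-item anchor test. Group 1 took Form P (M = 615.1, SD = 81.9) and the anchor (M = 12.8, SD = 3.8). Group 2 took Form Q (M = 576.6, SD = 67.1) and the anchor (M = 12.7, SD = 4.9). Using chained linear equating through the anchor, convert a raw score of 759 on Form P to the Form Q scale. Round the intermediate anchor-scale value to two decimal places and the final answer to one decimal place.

669.4

Form P → anchor (Group 1): v = (3.8/81.9)(759 − 615.1) + 12.8 = 19.48
anchor → Form Q (Group 2): y = (67.1/4.9)(19.48 − 12.7) + 576.6 = 669.4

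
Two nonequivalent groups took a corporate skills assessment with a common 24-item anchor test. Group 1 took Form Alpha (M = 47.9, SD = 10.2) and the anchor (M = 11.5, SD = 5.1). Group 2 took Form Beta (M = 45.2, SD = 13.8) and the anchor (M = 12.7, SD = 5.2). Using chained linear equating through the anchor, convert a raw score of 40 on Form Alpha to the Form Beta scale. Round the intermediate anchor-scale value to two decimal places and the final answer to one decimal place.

Form Alpha → anchor (Group 1): v = (5.1/10.2)(40 − 47.9) + 11.5 = 7.55
anchor → Form Beta (Group 2): y = (13.8/5.2)(7.55 − 12.7) + 45.2 = 31.5

31.5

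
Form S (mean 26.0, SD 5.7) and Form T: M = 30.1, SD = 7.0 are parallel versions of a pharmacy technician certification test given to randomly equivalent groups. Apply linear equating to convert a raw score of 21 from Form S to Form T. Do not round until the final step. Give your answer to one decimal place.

24.0

Linear equating: y = (SD_Y/SD_X)(x − M_X) + M_Y
y = (7.0/5.7)(21 − 26.0) + 30.1
y = 1.228070 × -5.0 + 30.1 = -6.1404 + 30.1 = 24.0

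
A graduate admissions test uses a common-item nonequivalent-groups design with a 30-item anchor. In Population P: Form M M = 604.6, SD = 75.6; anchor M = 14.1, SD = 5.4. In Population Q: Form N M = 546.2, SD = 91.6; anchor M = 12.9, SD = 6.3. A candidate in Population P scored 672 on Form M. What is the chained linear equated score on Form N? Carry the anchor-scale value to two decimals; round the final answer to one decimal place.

633.6

Form M → anchor (Population P): v = (5.4/75.6)(672 − 604.6) + 14.1 = 18.91
anchor → Form N (Population Q): y = (91.6/6.3)(18.91 − 12.9) + 546.2 = 633.6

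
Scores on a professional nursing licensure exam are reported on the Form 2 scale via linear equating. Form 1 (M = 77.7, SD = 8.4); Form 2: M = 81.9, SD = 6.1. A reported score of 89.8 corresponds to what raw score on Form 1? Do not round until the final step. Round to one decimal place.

Invert y = (SD_Y/SD_X)(x − M_X) + M_Y:
x = (SD_X/SD_Y)(y − M_Y) + M_X = (8.4/6.1)(89.8 − 81.9) + 77.7
x = 1.377049 × 7.900 + 77.7 = 88.6

88.6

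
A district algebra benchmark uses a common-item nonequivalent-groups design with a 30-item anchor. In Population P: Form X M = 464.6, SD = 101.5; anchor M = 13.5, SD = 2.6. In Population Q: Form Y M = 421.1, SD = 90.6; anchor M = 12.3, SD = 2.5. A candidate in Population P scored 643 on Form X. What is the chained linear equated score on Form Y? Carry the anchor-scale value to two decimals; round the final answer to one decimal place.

630.2

Form X → anchor (Population P): v = (2.6/101.5)(643 − 464.6) + 13.5 = 18.07
anchor → Form Y (Population Q): y = (90.6/2.5)(18.07 − 12.3) + 421.1 = 630.2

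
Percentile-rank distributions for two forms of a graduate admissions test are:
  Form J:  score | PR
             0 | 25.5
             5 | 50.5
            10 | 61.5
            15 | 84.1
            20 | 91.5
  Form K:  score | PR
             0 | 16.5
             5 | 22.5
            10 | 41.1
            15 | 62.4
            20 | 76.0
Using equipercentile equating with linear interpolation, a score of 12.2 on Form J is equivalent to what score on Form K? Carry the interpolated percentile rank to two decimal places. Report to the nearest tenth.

PR of 12.2 on Form J: 61.5 + (12.2 − 10)/(15 − 10) × (84.1 − 61.5) = 71.44
On Form K, PR 71.44 falls between score 15 (PR 62.4) and 20 (PR 76.0).
Interpolate: 15 + (71.44 − 62.4)/(76.0 − 62.4) × (20 − 15) = 18.3

18.3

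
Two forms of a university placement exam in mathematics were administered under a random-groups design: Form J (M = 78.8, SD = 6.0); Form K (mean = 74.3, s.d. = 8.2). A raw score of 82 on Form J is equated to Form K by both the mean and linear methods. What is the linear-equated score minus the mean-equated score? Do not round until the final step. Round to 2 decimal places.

Mean-equated: 82 + (74.3 − 78.8) = 77.50
Linear-equated: (8.2/6.0)(82 − 78.8) + 74.3 = 78.673
Difference = 78.673 − 77.50 = 1.17

1.17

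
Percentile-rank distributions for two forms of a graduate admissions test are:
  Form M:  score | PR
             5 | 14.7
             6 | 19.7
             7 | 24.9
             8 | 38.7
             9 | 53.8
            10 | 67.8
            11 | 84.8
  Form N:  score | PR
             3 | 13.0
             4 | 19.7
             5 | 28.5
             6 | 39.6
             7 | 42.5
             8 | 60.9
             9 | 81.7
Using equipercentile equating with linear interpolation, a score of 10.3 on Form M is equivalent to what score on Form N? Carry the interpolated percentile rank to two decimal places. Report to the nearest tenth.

8.6

PR of 10.3 on Form M: 67.8 + (10.3 − 10)/(11 − 10) × (84.8 − 67.8) = 72.90
On Form N, PR 72.90 falls between score 8 (PR 60.9) and 9 (PR 81.7).
Interpolate: 8 + (72.90 − 60.9)/(81.7 − 60.9) × (9 − 8) = 8.6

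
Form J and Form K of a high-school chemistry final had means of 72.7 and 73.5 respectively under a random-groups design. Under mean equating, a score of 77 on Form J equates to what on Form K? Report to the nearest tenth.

77.8

Mean equating: y = x + (M_Y − M_X) = 77 + (73.5 − 72.7) = 77.8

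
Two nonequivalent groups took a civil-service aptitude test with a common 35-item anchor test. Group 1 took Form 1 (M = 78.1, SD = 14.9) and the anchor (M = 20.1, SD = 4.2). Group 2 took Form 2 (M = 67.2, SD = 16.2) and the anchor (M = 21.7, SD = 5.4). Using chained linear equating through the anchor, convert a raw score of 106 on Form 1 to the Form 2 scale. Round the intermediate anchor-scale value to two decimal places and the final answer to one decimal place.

Form 1 → anchor (Group 1): v = (4.2/14.9)(106 − 78.1) + 20.1 = 27.96
anchor → Form 2 (Group 2): y = (16.2/5.4)(27.96 − 21.7) + 67.2 = 86.0

86.0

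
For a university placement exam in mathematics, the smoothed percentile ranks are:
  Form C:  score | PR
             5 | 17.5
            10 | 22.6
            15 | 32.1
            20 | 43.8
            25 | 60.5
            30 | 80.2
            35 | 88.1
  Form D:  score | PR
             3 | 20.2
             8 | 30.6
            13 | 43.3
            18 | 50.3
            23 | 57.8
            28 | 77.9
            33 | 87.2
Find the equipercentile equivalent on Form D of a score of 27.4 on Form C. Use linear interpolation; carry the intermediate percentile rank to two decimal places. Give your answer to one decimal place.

26.0

PR of 27.4 on Form C: 60.5 + (27.4 − 25)/(30 − 25) × (80.2 − 60.5) = 69.96
On Form D, PR 69.96 falls between score 23 (PR 57.8) and 28 (PR 77.9).
Interpolate: 23 + (69.96 − 57.8)/(77.9 − 57.8) × (28 − 23) = 26.0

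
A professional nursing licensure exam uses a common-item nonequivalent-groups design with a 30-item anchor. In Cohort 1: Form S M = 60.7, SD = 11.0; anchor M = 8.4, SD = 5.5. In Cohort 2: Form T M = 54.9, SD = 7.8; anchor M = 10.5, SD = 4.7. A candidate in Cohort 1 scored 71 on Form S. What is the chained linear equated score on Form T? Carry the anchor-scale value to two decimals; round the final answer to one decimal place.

60.0

Form S → anchor (Cohort 1): v = (5.5/11.0)(71 − 60.7) + 8.4 = 13.55
anchor → Form T (Cohort 2): y = (7.8/4.7)(13.55 − 10.5) + 54.9 = 60.0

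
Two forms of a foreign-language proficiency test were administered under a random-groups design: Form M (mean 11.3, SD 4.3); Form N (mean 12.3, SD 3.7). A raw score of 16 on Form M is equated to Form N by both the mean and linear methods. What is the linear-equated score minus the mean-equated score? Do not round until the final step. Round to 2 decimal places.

-0.66

Mean-equated: 16 + (12.3 − 11.3) = 17.00
Linear-equated: (3.7/4.3)(16 − 11.3) + 12.3 = 16.344
Difference = 16.344 − 17.00 = -0.66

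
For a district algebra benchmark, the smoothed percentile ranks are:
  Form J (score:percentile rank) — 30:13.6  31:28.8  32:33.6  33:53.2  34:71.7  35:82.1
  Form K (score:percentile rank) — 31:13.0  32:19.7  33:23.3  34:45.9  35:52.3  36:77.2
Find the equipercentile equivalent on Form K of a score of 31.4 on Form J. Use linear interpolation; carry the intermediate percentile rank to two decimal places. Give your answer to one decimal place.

33.3

PR of 31.4 on Form J: 28.8 + (31.4 − 31)/(32 − 31) × (33.6 − 28.8) = 30.72
On Form K, PR 30.72 falls between score 33 (PR 23.3) and 34 (PR 45.9).
Interpolate: 33 + (30.72 − 23.3)/(45.9 − 23.3) × (34 − 33) = 33.3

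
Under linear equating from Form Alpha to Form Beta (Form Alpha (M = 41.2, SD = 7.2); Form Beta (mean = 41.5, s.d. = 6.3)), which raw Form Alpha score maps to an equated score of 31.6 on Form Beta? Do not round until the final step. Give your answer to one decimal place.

Invert y = (SD_Y/SD_X)(x − M_X) + M_Y:
x = (SD_X/SD_Y)(y − M_Y) + M_X = (7.2/6.3)(31.6 − 41.5) + 41.2
x = 1.142857 × -9.900 + 41.2 = 29.9

29.9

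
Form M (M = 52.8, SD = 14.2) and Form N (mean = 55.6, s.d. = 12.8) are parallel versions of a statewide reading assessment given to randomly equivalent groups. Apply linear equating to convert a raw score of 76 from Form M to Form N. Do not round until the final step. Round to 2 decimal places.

Linear equating: y = (SD_Y/SD_X)(x − M_X) + M_Y
y = (12.8/14.2)(76 − 52.8) + 55.6
y = 0.901408 × 23.2 + 55.6 = 20.9127 + 55.6 = 76.51

76.51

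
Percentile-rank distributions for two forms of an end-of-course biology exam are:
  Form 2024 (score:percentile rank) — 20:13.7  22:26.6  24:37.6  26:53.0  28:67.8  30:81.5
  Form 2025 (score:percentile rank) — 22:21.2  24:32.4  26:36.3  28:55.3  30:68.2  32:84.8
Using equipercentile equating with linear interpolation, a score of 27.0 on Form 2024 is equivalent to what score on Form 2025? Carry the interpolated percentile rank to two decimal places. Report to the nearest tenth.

PR of 27.0 on Form 2024: 53.0 + (27.0 − 26)/(28 − 26) × (67.8 − 53.0) = 60.40
On Form 2025, PR 60.40 falls between score 28 (PR 55.3) and 30 (PR 68.2).
Interpolate: 28 + (60.40 − 55.3)/(68.2 − 55.3) × (30 − 28) = 28.8

28.8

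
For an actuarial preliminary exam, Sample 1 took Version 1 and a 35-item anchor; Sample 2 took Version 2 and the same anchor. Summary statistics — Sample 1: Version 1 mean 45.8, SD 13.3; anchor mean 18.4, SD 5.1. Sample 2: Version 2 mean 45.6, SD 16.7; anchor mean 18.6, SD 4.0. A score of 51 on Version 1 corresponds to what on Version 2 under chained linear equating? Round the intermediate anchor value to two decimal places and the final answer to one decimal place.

Version 1 → anchor (Sample 1): v = (5.1/13.3)(51 − 45.8) + 18.4 = 20.39
anchor → Version 2 (Sample 2): y = (16.7/4.0)(20.39 − 18.6) + 45.6 = 53.1

53.1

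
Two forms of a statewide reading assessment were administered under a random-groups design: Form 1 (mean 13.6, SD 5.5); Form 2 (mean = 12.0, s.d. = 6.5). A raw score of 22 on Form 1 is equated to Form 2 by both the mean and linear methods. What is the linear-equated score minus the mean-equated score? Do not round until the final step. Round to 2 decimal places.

1.53

Mean-equated: 22 + (12.0 − 13.6) = 20.40
Linear-equated: (6.5/5.5)(22 − 13.6) + 12.0 = 21.927
Difference = 21.927 − 20.40 = 1.53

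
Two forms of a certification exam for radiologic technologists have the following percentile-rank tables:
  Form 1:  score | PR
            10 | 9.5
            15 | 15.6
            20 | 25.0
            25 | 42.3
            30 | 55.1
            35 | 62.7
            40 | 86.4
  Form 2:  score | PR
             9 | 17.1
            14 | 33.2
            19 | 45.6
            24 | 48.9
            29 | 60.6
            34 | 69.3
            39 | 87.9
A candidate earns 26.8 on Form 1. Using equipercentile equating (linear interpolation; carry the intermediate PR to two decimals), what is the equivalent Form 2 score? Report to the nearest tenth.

21.0

PR of 26.8 on Form 1: 42.3 + (26.8 − 25)/(30 − 25) × (55.1 − 42.3) = 46.91
On Form 2, PR 46.91 falls between score 19 (PR 45.6) and 24 (PR 48.9).
Interpolate: 19 + (46.91 − 45.6)/(48.9 − 45.6) × (24 − 19) = 21.0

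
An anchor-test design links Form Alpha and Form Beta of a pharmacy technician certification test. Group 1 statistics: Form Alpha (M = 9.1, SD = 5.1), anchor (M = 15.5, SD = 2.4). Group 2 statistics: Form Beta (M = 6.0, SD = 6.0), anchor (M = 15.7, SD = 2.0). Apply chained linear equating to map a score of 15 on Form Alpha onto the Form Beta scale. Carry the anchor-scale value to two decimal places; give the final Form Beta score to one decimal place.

Form Alpha → anchor (Group 1): v = (2.4/5.1)(15 − 9.1) + 15.5 = 18.28
anchor → Form Beta (Group 2): y = (6.0/2.0)(18.28 − 15.7) + 6.0 = 13.7

13.7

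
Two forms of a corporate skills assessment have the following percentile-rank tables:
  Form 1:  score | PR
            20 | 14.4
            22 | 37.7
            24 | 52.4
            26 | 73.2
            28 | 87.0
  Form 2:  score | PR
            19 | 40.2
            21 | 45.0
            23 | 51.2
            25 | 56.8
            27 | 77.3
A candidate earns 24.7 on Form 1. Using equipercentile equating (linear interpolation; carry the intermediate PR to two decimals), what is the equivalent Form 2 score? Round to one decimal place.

25.3

PR of 24.7 on Form 1: 52.4 + (24.7 − 24)/(26 − 24) × (73.2 − 52.4) = 59.68
On Form 2, PR 59.68 falls between score 25 (PR 56.8) and 27 (PR 77.3).
Interpolate: 25 + (59.68 − 56.8)/(77.3 − 56.8) × (27 − 25) = 25.3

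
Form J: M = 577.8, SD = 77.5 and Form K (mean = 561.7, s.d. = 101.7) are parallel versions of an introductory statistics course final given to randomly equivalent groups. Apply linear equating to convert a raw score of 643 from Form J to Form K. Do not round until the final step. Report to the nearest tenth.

647.3

Linear equating: y = (SD_Y/SD_X)(x − M_X) + M_Y
y = (101.7/77.5)(643 − 577.8) + 561.7
y = 1.312258 × 65.2 + 561.7 = 85.5592 + 561.7 = 647.3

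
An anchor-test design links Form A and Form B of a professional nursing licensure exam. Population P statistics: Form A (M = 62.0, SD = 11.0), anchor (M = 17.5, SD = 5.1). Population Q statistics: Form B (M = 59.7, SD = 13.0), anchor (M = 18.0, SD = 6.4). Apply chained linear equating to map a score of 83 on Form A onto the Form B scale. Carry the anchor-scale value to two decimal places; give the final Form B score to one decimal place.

Form A → anchor (Population P): v = (5.1/11.0)(83 − 62.0) + 17.5 = 27.24
anchor → Form B (Population Q): y = (13.0/6.4)(27.24 − 18.0) + 59.7 = 78.5

78.5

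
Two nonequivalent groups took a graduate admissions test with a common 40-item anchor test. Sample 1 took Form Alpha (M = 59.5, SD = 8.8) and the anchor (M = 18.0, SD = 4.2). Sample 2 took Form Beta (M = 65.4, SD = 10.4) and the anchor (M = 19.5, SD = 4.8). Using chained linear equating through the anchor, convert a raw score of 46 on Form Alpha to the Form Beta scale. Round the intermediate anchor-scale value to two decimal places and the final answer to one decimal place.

48.2

Form Alpha → anchor (Sample 1): v = (4.2/8.8)(46 − 59.5) + 18.0 = 11.56
anchor → Form Beta (Sample 2): y = (10.4/4.8)(11.56 − 19.5) + 65.4 = 48.2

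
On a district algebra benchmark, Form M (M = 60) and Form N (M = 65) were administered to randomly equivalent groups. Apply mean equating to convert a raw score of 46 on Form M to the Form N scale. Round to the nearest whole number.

Mean equating: y = x + (M_Y − M_X) = 46 + (65 − 60) = 51

51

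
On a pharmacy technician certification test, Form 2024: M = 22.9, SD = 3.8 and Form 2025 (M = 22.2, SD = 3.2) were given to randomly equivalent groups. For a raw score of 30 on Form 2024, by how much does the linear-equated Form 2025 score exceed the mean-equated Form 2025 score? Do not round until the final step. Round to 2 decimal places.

Mean-equated: 30 + (22.2 − 22.9) = 29.30
Linear-equated: (3.2/3.8)(30 − 22.9) + 22.2 = 28.179
Difference = 28.179 − 29.30 = -1.12

-1.12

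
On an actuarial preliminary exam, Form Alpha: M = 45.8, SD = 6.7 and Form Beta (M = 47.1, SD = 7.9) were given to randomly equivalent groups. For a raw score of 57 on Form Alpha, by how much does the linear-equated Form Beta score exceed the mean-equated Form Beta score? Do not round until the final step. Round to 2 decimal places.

2.01

Mean-equated: 57 + (47.1 − 45.8) = 58.30
Linear-equated: (7.9/6.7)(57 − 45.8) + 47.1 = 60.306
Difference = 60.306 − 58.30 = 2.01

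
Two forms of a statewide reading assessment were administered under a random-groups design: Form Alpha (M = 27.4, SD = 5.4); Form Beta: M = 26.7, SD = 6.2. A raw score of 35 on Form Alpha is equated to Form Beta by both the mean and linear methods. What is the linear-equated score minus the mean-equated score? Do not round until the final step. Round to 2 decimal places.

1.13

Mean-equated: 35 + (26.7 − 27.4) = 34.30
Linear-equated: (6.2/5.4)(35 − 27.4) + 26.7 = 35.426
Difference = 35.426 − 34.30 = 1.13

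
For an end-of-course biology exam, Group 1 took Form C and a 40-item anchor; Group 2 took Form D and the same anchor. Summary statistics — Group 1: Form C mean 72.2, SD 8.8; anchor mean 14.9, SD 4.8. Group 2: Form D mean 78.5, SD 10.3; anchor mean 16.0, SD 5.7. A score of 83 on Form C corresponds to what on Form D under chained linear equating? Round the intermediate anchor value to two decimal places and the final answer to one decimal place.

87.2

Form C → anchor (Group 1): v = (4.8/8.8)(83 − 72.2) + 14.9 = 20.79
anchor → Form D (Group 2): y = (10.3/5.7)(20.79 − 16.0) + 78.5 = 87.2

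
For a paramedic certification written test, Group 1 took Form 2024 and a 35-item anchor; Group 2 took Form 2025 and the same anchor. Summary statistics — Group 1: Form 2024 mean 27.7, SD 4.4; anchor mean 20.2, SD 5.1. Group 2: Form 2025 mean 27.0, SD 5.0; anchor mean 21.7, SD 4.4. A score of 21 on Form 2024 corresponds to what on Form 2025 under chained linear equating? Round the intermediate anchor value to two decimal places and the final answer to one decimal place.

Form 2024 → anchor (Group 1): v = (5.1/4.4)(21 − 27.7) + 20.2 = 12.43
anchor → Form 2025 (Group 2): y = (5.0/4.4)(12.43 − 21.7) + 27.0 = 16.5

16.5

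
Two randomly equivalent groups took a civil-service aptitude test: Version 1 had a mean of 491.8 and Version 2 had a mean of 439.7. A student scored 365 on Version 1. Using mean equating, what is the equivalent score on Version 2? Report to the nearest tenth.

Mean equating: y = x + (M_Y − M_X) = 365 + (439.7 − 491.8) = 312.9

312.9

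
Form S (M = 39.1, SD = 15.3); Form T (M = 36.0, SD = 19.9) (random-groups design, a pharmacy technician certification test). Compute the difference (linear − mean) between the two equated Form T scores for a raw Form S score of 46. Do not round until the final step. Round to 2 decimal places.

Mean-equated: 46 + (36.0 − 39.1) = 42.90
Linear-equated: (19.9/15.3)(46 − 39.1) + 36.0 = 44.975
Difference = 44.975 − 42.90 = 2.07

2.07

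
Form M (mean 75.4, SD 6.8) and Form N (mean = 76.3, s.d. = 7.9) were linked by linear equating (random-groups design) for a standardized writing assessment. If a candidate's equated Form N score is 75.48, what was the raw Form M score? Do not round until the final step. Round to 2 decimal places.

74.69

Invert y = (SD_Y/SD_X)(x − M_X) + M_Y:
x = (SD_X/SD_Y)(y − M_Y) + M_X = (6.8/7.9)(75.48 − 76.3) + 75.4
x = 0.860759 × -0.820 + 75.4 = 74.69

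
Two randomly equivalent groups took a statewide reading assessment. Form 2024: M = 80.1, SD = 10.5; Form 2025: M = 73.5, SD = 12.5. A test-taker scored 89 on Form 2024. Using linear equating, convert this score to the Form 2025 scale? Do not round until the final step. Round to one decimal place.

84.1

Linear equating: y = (SD_Y/SD_X)(x − M_X) + M_Y
y = (12.5/10.5)(89 − 80.1) + 73.5
y = 1.190476 × 8.9 + 73.5 = 10.5952 + 73.5 = 84.1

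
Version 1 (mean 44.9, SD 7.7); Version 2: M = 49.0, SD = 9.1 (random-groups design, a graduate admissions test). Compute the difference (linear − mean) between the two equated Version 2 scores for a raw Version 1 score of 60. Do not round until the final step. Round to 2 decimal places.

Mean-equated: 60 + (49.0 − 44.9) = 64.10
Linear-equated: (9.1/7.7)(60 − 44.9) + 49.0 = 66.845
Difference = 66.845 − 64.10 = 2.75

2.75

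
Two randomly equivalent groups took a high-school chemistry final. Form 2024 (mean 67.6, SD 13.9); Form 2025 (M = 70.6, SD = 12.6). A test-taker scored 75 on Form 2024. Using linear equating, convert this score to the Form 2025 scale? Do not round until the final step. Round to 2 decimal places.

77.31

Linear equating: y = (SD_Y/SD_X)(x − M_X) + M_Y
y = (12.6/13.9)(75 − 67.6) + 70.6
y = 0.906475 × 7.4 + 70.6 = 6.7079 + 70.6 = 77.31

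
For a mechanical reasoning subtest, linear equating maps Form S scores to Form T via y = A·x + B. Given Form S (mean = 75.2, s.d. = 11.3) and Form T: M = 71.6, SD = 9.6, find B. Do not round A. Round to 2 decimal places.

7.71

A = SD_Y / SD_X = 9.6 / 11.3 = 0.849558
B = M_Y − A·M_X = 71.6 − 0.849558 × 75.2 = 7.71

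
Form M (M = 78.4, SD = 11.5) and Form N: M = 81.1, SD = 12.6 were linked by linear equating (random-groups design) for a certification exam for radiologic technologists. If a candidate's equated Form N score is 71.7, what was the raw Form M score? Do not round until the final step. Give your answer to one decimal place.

69.8

Invert y = (SD_Y/SD_X)(x − M_X) + M_Y:
x = (SD_X/SD_Y)(y − M_Y) + M_X = (11.5/12.6)(71.7 − 81.1) + 78.4
x = 0.912698 × -9.400 + 78.4 = 69.8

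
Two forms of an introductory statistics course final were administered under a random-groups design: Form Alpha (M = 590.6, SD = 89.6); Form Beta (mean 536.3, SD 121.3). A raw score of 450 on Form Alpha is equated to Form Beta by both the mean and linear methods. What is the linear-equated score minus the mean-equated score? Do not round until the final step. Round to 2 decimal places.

Mean-equated: 450 + (536.3 − 590.6) = 395.70
Linear-equated: (121.3/89.6)(450 − 590.6) + 536.3 = 345.956
Difference = 345.956 − 395.70 = -49.74

-49.74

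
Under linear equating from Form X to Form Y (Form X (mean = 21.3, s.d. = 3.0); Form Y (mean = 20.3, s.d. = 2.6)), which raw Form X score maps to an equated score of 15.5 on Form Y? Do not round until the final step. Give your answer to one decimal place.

Invert y = (SD_Y/SD_X)(x − M_X) + M_Y:
x = (SD_X/SD_Y)(y − M_Y) + M_X = (3.0/2.6)(15.5 − 20.3) + 21.3
x = 1.153846 × -4.800 + 21.3 = 15.8

15.8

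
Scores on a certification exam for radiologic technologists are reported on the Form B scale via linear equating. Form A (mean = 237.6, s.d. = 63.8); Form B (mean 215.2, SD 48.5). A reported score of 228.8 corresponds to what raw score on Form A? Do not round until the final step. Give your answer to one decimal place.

Invert y = (SD_Y/SD_X)(x − M_X) + M_Y:
x = (SD_X/SD_Y)(y − M_Y) + M_X = (63.8/48.5)(228.8 − 215.2) + 237.6
x = 1.315464 × 13.600 + 237.6 = 255.5

255.5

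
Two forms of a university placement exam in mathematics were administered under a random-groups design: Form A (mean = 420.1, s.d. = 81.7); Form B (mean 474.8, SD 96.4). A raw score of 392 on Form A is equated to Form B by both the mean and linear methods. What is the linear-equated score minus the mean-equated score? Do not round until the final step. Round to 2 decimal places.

-5.06

Mean-equated: 392 + (474.8 − 420.1) = 446.70
Linear-equated: (96.4/81.7)(392 − 420.1) + 474.8 = 441.644
Difference = 441.644 − 446.70 = -5.06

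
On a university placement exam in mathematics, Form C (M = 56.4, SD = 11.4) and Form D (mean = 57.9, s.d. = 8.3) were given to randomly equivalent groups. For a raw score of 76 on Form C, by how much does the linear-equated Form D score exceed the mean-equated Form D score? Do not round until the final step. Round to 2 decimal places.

-5.33

Mean-equated: 76 + (57.9 − 56.4) = 77.50
Linear-equated: (8.3/11.4)(76 − 56.4) + 57.9 = 72.170
Difference = 72.170 − 77.50 = -5.33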